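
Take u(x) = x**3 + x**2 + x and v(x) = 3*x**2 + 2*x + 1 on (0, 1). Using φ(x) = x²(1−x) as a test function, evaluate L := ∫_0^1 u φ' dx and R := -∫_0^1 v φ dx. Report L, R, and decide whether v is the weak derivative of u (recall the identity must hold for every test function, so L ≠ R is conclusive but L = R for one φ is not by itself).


LHS = -17/60, RHS = -17/60. Yes, v = u' weakly.

u(x) = x**3 + x**2 + x, classical derivative u'(x) = 3*x**2 + 2*x + 1.
φ(x) = x²(1−x), so φ'(x) = x*(2 - 3*x).
Note φ(0) = φ(1) = 0, so the boundary term u·φ vanishes.
LHS = ∫_0^1 u(x) φ'(x) dx = ∫_0^1 (-3*x^5 - x^4 - x^3 + 2*x^2) dx. Term by term:
  ∫_0^1 -3*x^5 dx = -1/2;  ∫_0^1 -x^4 dx = -1/5;  ∫_0^1 -x^3 dx = -1/4;
  ∫_0^1 2*x^2 dx = 2/3.
Sum: -1/2 − 1/5 − 1/4 + 2/3 = -17/60.
So LHS = -17/60.
∫_0^1 v(x) φ(x) dx = ∫_0^1 (-3*x^5 + x^4 + x^3 + x^2) dx. Term by term:
  ∫_0^1 -3*x^5 dx = -1/2;  ∫_0^1 x^4 dx = 1/5;  ∫_0^1 x^3 dx = 1/4;
  ∫_0^1 x^2 dx = 1/3.
Sum: -1/2 + 1/5 + 1/4 + 1/3 = 17/60.
So RHS = -∫_0^1 v(x) φ(x) dx = -17/60.
LHS = RHS, so the identity holds for this test φ.
Moreover u is smooth here and v(x) = u'(x) = 3*x**2 + 2*x + 1 pointwise, so the identity holds for every test function. Hence v is the weak derivative of u.


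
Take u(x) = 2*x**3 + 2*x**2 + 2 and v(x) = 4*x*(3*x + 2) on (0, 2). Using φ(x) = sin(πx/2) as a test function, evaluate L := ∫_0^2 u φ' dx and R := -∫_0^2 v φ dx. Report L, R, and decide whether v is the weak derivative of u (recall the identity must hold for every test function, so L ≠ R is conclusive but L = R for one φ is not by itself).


LHS = -64/π + 192/π^3, RHS = -128/π + 384/π^3. No, v is not the weak derivative of u.

u(x) = 2*x**3 + 2*x**2 + 2, classical derivative u'(x) = 6*x**2 + 4*x.
φ(x) = sin(πx/2), so φ'(x) = π*cos(π*x/2)/2.
Note φ(0) = φ(2) = 0, so the boundary term u·φ vanishes.
LHS = ∫_0^2 u(x) φ'(x) dx = ∫_0^2 (π*x^3*cos(π*x/2) + π*x^2*cos(π*x/2) + π*cos(π*x/2)) dx. Term by term:
  ∫_0^2 π*cos(π*x/2) dx = 0;  ∫_0^2 π*x^2*cos(π*x/2) dx = -16/π;  ∫_0^2 π*x^3*cos(π*x/2) dx = -48/π + 192/π^3.
Sum: 0 − 16/π + -48/π + 192/π^3 = -64/π + 192/π^3.
So LHS = -64/π + 192/π^3.
∫_0^2 v(x) φ(x) dx = ∫_0^2 (12*x^2*sin(π*x/2) + 8*x*sin(π*x/2)) dx. Term by term:
  ∫_0^2 8*x*sin(π*x/2) dx = 32/π;  ∫_0^2 12*x^2*sin(π*x/2) dx = -384/π^3 + 96/π.
Sum: 32/π + -384/π^3 + 96/π = -384/π^3 + 128/π.
So RHS = -∫_0^2 v(x) φ(x) dx = -128/π + 384/π^3.
LHS − RHS = -192/π^3 + 64/π ≠ 0, so the identity fails.
(For a valid weak derivative the identity must hold for EVERY test function, in particular this one. The failure shows v is NOT the weak derivative of u.)
Correct weak derivative would be u'(x) = 6*x**2 + 4*x.


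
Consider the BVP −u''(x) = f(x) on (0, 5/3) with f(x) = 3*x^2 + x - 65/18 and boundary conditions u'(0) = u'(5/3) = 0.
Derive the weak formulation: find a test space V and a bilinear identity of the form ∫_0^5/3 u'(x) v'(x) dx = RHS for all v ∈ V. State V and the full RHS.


V = H^1(0, 5/3) (no boundary constraint on v; u is determined up to an additive constant); weak form: ∫_0^5/3 u'v' dx = ∫_0^5/3 (3*x^2 + x - 65/18) v dx for all v ∈ V.

Multiply both sides by a test function v and integrate from 0 to 5/3:
  ∫_0^5/3 −u''(x) v(x) dx = ∫_0^5/3 f(x) v(x) dx.
Integrate the LHS by parts once:
  ∫_0^5/3 −u'' v dx = −[u'(x) v(x)]_0^5/3 + ∫_0^5/3 u'(x) v'(x) dx.
Thus ∫_0^5/3 u'(x) v'(x) dx = ∫_0^5/3 f(x) v(x) dx + [u'(x) v(x)]_0^5/3.
Choose V so that boundary terms are either known or forced to vanish.
u has homogeneous Neumann: u'(0) = u'(5/3) = 0. So [u' v]_0^5/3 = 0·v(5/3) − 0·v(0) = 0 for any v; take V = H^1(0, 5/3).
Weak formulation: find u (satisfying any essential BC) such that ∫_0^5/3 u'(x) v'(x) dx = ∫_0^5/3 f v dx for all v ∈ V (homogeneous Neumann, so boundary terms vanish).
Substituting f(x) = 3*x^2 + x - 65/18, the right-hand side is ∫_0^5/3 (3*x^2 + x - 65/18) v dx.
Compatibility check (pure Neumann): taking v ≡ 1 ∈ V gives 0 = ∫_0^5/3 f dx + (0) − (0), i.e. ∫_0^5/3 f dx must equal u'(0) − u'(5/3) = 0. Indeed ∫_0^5/3 (3*x^2 + x - 65/18) dx = 0, so the data are compatible. The solution is then unique only up to an additive constant (fix it e.g. by requiring ∫_0^5/3 u dx = 0).


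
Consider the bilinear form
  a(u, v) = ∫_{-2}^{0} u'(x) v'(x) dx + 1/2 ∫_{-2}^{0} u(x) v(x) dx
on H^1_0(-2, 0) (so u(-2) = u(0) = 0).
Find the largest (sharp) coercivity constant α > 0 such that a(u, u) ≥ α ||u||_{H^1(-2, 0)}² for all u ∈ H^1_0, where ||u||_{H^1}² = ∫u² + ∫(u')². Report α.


α = (2 + π^2)/(4 + π^2)

Coercivity of a(·,·) on H^1_0(-2, 0) means a(u, u) ≥ α ||u||_{H^1}² for every u ∈ H^1_0.
The interval has length L = 2, and Poincaré/coercivity depend only on L. Here a(u, u) = ∫(u')² + (1/2)·∫u².
Here 0 < c = 1/2 < 1. The condition a(u,u) ≥ α||u||_{H^1}² reads (1−α)∫(u')² ≥ (α−c)∫u². Any admissible α is ≤ 1 (rapidly oscillating u have ∫u²/∫(u')² → 0), and α = 1 would force 0 ≥ (1−c)∫u², impossible since c < 1; so 1−α > 0. By the sharp Poincaré inequality on H^1_0 of an interval of length L, ∫(u')² ≥ (π/L)²∫u² with equality for the first sine mode sin(π(x−x₀)/L) (x₀ the left endpoint), so the inequality holds for all u iff (1−α)(π/L)² ≥ α − c, i.e. α ≤ ((π/L)² + c)/((π/L)² + 1) = (1 + c(L/π)²)/(1 + (L/π)²). With (π/L)² = π^2/4 and c = 1/2, the largest admissible constant is α = ((π/L)² + c)/((π/L)² + 1).
Simplifying, α = (2 + π^2)/(4 + π^2).


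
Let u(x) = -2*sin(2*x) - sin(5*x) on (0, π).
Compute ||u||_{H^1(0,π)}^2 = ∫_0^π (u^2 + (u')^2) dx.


||u||_{H^1(0,π)}^2 = 23*π

u'(x) = -4*cos(2*x) - 5*cos(5*x).
Expand u² and (u')² and integrate term by term on (0, π), using: for integers n ≥ 1, ∫_0^π sin²(nx) dx = ∫_0^π cos²(nx) dx = π/2; for n ≠ n', ∫_0^π sin(nx)sin(n'x) dx = ∫_0^π cos(nx)cos(n'x) dx = 0; and by product-to-sum, ∫_0^π sin(nx)cos(n'x) dx = ½∫_0^π [sin((n+n')x) + sin((n−n')x)] dx, which is 0 when n+n' is even and 2n/(n²−n'²) when n+n' is odd (it need not vanish on (0, π)).
  u² squared terms: (-1)²·∫sin(5x)² dx = 1·π/2 = π/2;  (-2)²·∫sin(2x)² dx = 4·π/2 = 2*π.
  u² cross terms: 2·(-1)·(-2)·∫sin(5x)·sin(2x) dx = 4·(0) = 0.
  So ∫_0^π u² dx = π/2 + 2*π + 0 = 5*π/2.
  (u')² squared terms: (-5)²·∫cos(5x)² dx = 25·π/2 = 25*π/2;  (-4)²·∫cos(2x)² dx = 16·π/2 = 8*π.
  (u')² cross terms: 2·(-5)·(-4)·∫cos(5x)·cos(2x) dx = 40·(0) = 0.
  So ∫_0^π (u')² dx = 25*π/2 + 8*π + 0 = 41*π/2.
||u||_{H^1}^2 = (5*π/2) + (41*π/2) = 23*π.


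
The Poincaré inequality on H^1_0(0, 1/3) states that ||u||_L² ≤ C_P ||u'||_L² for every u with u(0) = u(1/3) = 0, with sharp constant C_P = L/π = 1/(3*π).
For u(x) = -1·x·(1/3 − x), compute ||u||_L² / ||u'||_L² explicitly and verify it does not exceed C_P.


||u||_L² / ||u'||_L² = sqrt(10)/30 < C_P = 1/(3*π).

u(x) = -1·x·(1/3 − x), so u'(x) = 2*x - 1/3.
u(x) = -1·x·(1/3 − x) vanishes at x = 0 and x = 1/3, so u ∈ H^1_0(0, 1/3). Differentiate via the product rule and integrate the resulting polynomials term by term.
  ∫_0^1/3 u² dx = ∫_0^1/3 (x^4 - 2*x^3/3 + x^2/9) dx. Term by term:
    ∫_0^1/3 x^4 dx = 1/1215;  ∫_0^1/3 -2*x^3/3 dx = -1/486;  ∫_0^1/3 x^2/9 dx = 1/729.
  Sum: 1/1215 − 1/486 + 1/729 = 1/7290.
  ∫_0^1/3 (u')² dx = ∫_0^1/3 (4*x^2 - 4*x/3 + 1/9) dx. Term by term:
    ∫_0^1/3 4*x^2 dx = 4/81;  ∫_0^1/3 -4*x/3 dx = -2/27;  ∫_0^1/3 1/9 dx = 1/27.
  Sum: 4/81 − 2/27 + 1/27 = 1/81.
∫_0^1/3 u² dx = 1/7290, so ||u||_L² = sqrt(10)/270.
∫_0^1/3 (u')² dx = 1/81, so ||u'||_L² = 1/9.
Ratio ||u||_L² / ||u'||_L² = sqrt(10)/30.
Sharp Poincaré constant on H^1_0(0, 1/3) is C_P = L/π = 1/(3*π), achieved by sin(3*π·x).
A polynomial bump cannot attain the sharp Poincaré constant (only the first sine eigenfunction does), so the ratio is strictly less than C_P, consistent with ||u||_L² ≤ C_P ||u'||_L².


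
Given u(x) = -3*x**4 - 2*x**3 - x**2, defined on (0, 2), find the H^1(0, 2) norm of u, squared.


||u||_{H^1}^2 = 17824/3

The H^1 norm (squared) on an interval (0, L) is
  ||u||_{H^1}^2 = ∫_0^L u(x)^2 dx + ∫_0^L u'(x)^2 dx.
Compute u'(x) = -12*x**3 - 6*x**2 - 2*x.
Then u(x)^2 = 9*x**8 + 12*x**7 + 10*x**6 + 4*x**5 + x**4 and u'(x)^2 = 144*x**6 + 144*x**5 + 84*x**4 + 24*x**3 + 4*x**2.
Integrate each monomial from 0 to 2 using ∫_0^2 c·x^n dx = c·2^(n+1)/(n+1):
  ∫_0^2 u(x)^2 dx = ∫_0^2 (9*x^8 + 12*x^7 + 10*x^6 + 4*x^5 + x^4) dx. Term by term:
    ∫_0^2 9*x^8 dx = 512;  ∫_0^2 12*x^7 dx = 384;  ∫_0^2 10*x^6 dx = 1280/7;
    ∫_0^2 4*x^5 dx = 128/3;  ∫_0^2 x^4 dx = 32/5.
  Sum: 512 + 384 + 1280/7 + 128/3 + 32/5 = 118432/105.
  ∫_0^2 u'(x)^2 dx = ∫_0^2 (144*x^6 + 144*x^5 + 84*x^4 + 24*x^3 + 4*x^2) dx. Term by term:
    ∫_0^2 144*x^6 dx = 18432/7;  ∫_0^2 144*x^5 dx = 1536;  ∫_0^2 84*x^4 dx = 2688/5;
    ∫_0^2 24*x^3 dx = 96;  ∫_0^2 4*x^2 dx = 32/3.
  Sum: 18432/7 + 1536 + 2688/5 + 96 + 32/3 = 505408/105.
Adding: ||u||_{H^1}^2 = 118432/105 + 505408/105 = 17824/3.


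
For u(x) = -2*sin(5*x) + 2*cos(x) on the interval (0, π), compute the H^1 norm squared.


||u||_{H^1(0,π)}^2 = 56*π

u'(x) = -2*sin(x) - 10*cos(5*x).
Expand u² and (u')² and integrate term by term on (0, π), using: for integers n ≥ 1, ∫_0^π sin²(nx) dx = ∫_0^π cos²(nx) dx = π/2; for n ≠ n', ∫_0^π sin(nx)sin(n'x) dx = ∫_0^π cos(nx)cos(n'x) dx = 0; and by product-to-sum, ∫_0^π sin(nx)cos(n'x) dx = ½∫_0^π [sin((n+n')x) + sin((n−n')x)] dx, which is 0 when n+n' is even and 2n/(n²−n'²) when n+n' is odd (it need not vanish on (0, π)).
  u² squared terms: (-2)²·∫sin(5x)² dx = 4·π/2 = 2*π;  (2)²·∫cos(x)² dx = 4·π/2 = 2*π.
  u² cross terms: 2·(-2)·(2)·∫sin(5x)·cos(x) dx = -8·(0) = 0.
  So ∫_0^π u² dx = 2*π + 2*π + 0 = 4*π.
  (u')² squared terms: (-10)²·∫cos(5x)² dx = 100·π/2 = 50*π;  (-2)²·∫sin(x)² dx = 4·π/2 = 2*π.
  (u')² cross terms: 2·(-10)·(-2)·∫cos(5x)·sin(x) dx = 40·(0) = 0.
  So ∫_0^π (u')² dx = 50*π + 2*π + 0 = 52*π.
||u||_{H^1}^2 = (4*π) + (52*π) = 56*π.


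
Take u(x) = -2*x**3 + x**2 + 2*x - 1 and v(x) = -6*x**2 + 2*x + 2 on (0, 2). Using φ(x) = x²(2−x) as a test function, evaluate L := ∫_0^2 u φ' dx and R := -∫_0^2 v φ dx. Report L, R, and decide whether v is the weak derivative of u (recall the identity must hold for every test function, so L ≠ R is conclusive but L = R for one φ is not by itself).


LHS = 104/15, RHS = 104/15. Yes, v = u' weakly.

u(x) = -2*x**3 + x**2 + 2*x - 1, classical derivative u'(x) = -6*x**2 + 2*x + 2.
φ(x) = x²(2−x), so φ'(x) = x*(4 - 3*x).
Note φ(0) = φ(2) = 0, so the boundary term u·φ vanishes.
LHS = ∫_0^2 u(x) φ'(x) dx = ∫_0^2 (6*x^5 - 11*x^4 - 2*x^3 + 11*x^2 - 4*x) dx. Term by term:
  ∫_0^2 6*x^5 dx = 64;  ∫_0^2 -11*x^4 dx = -352/5;  ∫_0^2 -2*x^3 dx = -8;
  ∫_0^2 11*x^2 dx = 88/3;  ∫_0^2 -4*x dx = -8.
Sum: 64 − 352/5 − 8 + 88/3 − 8 = 104/15.
So LHS = 104/15.
∫_0^2 v(x) φ(x) dx = ∫_0^2 (6*x^5 - 14*x^4 + 2*x^3 + 4*x^2) dx. Term by term:
  ∫_0^2 6*x^5 dx = 64;  ∫_0^2 -14*x^4 dx = -448/5;  ∫_0^2 2*x^3 dx = 8;
  ∫_0^2 4*x^2 dx = 32/3.
Sum: 64 − 448/5 + 8 + 32/3 = -104/15.
So RHS = -∫_0^2 v(x) φ(x) dx = 104/15.
LHS = RHS, so the identity holds for this test φ.
Moreover u is smooth here and v(x) = u'(x) = -6*x**2 + 2*x + 2 pointwise, so the identity holds for every test function. Hence v is the weak derivative of u.


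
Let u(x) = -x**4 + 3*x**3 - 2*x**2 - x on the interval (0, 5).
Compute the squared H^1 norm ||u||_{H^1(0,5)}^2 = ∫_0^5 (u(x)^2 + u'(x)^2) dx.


||u||_{H^1}^2 = 23745335/252

The H^1 norm (squared) on an interval (0, L) is
  ||u||_{H^1}^2 = ∫_0^L u(x)^2 dx + ∫_0^L u'(x)^2 dx.
Compute u'(x) = -4*x**3 + 9*x**2 - 4*x - 1.
Then u(x)^2 = x**8 - 6*x**7 + 13*x**6 - 10*x**5 - 2*x**4 + 4*x**3 + x**2 and u'(x)^2 = 16*x**6 - 72*x**5 + 113*x**4 - 64*x**3 - 2*x**2 + 8*x + 1.
Integrate each monomial from 0 to 5 using ∫_0^5 c·x^n dx = c·5^(n+1)/(n+1):
  ∫_0^5 u(x)^2 dx = ∫_0^5 (x^8 - 6*x^7 + 13*x^6 - 10*x^5 - 2*x^4 + 4*x^3 + x^2) dx. Term by term:
    ∫_0^5 x^8 dx = 1953125/9;  ∫_0^5 -6*x^7 dx = -1171875/4;  ∫_0^5 13*x^6 dx = 1015625/7;
    ∫_0^5 -10*x^5 dx = -78125/3;  ∫_0^5 -2*x^4 dx = -1250;  ∫_0^5 4*x^3 dx = 625;
    ∫_0^5 x^2 dx = 125/3.
  Sum: 1953125/9 − 1171875/4 + 1015625/7 − 78125/3 − 1250 + 625 + 125/3 = 10712375/252.
  ∫_0^5 u'(x)^2 dx = ∫_0^5 (16*x^6 - 72*x^5 + 113*x^4 - 64*x^3 - 2*x^2 + 8*x + 1) dx. Term by term:
    ∫_0^5 16*x^6 dx = 1250000/7;  ∫_0^5 -72*x^5 dx = -187500;  ∫_0^5 113*x^4 dx = 70625;
    ∫_0^5 -64*x^3 dx = -10000;  ∫_0^5 -2*x^2 dx = -250/3;  ∫_0^5 8*x dx = 100;
    ∫_0^5 1 dx = 5.
  Sum: 1250000/7 − 187500 + 70625 − 10000 − 250/3 + 100 + 5 = 1086080/21.
Adding: ||u||_{H^1}^2 = 10712375/252 + 1086080/21 = 23745335/252.


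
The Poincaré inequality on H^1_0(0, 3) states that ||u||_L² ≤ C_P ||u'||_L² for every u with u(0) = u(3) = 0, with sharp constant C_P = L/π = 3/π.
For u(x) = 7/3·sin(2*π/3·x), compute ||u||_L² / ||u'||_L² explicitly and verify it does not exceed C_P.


||u||_L² / ||u'||_L² = 3/(2*π) < C_P = 3/π.

u(x) = 7/3·sin(2*π/3·x), so u'(x) = 14*π*cos(2*π*x/3)/9.
Writing u(x) = A·sin(kπx/L) with A = 7/3 and k = 2, use ∫_0^L sin²(kπx/L) dx = L/2 and ∫_0^L cos²(kπx/L) dx = L/2.
u² = 49/9·sin²(2*π/3·x) and (u')² = 196*π^2/81·cos²(2*π/3·x), and each of sin², cos² integrates to L/2 = 3/2 over (0, 3).
∫_0^3 u² dx = 49/6, so ||u||_L² = 7*sqrt(6)/6.
∫_0^3 (u')² dx = 98*π^2/27, so ||u'||_L² = 7*sqrt(6)*π/9.
Ratio ||u||_L² / ||u'||_L² = 3/(2*π).
Sharp Poincaré constant on H^1_0(0, 3) is C_P = L/π = 3/π, achieved by sin(π/3·x).
This is the k = 2 harmonic; the ratio L/(kπ) is strictly less than C_P = L/π, consistent with the sharp inequality ||u||_L² ≤ C_P ||u'||_L².


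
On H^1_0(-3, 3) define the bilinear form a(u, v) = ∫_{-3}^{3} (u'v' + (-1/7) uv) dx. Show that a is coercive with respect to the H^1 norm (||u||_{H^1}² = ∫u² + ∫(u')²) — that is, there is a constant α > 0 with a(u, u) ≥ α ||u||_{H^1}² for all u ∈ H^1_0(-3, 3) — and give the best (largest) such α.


α = (-36/7 + π^2)/(π^2 + 36)

Coercivity of a(·,·) on H^1_0(-3, 3) means a(u, u) ≥ α ||u||_{H^1}² for every u ∈ H^1_0.
The interval has length L = 6, and Poincaré/coercivity depend only on L. Here a(u, u) = ∫(u')² + (-1/7)·∫u².
Here c = -1/7 < 0 with |c| < (π/L)² = π^2/36, so coercivity still holds. The condition a(u,u) ≥ α||u||_{H^1}² reads (1−α)∫(u')² ≥ (α−c)∫u². Any admissible α is ≤ 1 (rapidly oscillating u have ∫u²/∫(u')² → 0), and α = 1 would force 0 ≥ (1−c)∫u², impossible since c < 1; so 1−α > 0. By the sharp Poincaré inequality on H^1_0 of an interval of length L, ∫(u')² ≥ (π/L)²∫u² with equality for the first sine mode sin(π(x−x₀)/L) (x₀ the left endpoint), so the inequality holds for all u iff (1−α)(π/L)² ≥ α − c, i.e. α ≤ ((π/L)² + c)/((π/L)² + 1) = (1 + c(L/π)²)/(1 + (L/π)²). (Direct route, valid since c ≤ 0: Poincaré gives c∫u² ≥ c(L/π)²∫(u')², so a(u,u) ≥ (1 + c(L/π)²)∫(u')², while ||u||_{H^1}² ≤ (1 + (L/π)²)∫(u')²; dividing yields the same α.) With (π/L)² = π^2/36 and c = -1/7, the largest admissible constant is α = ((π/L)² + c)/((π/L)² + 1).
Simplifying, α = (-36/7 + π^2)/(π^2 + 36).


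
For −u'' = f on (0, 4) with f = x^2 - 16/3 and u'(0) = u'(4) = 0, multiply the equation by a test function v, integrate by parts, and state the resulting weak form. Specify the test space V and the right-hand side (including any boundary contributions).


V = H^1(0, 4) (no boundary constraint on v; u is determined up to an additive constant); weak form: ∫_0^4 u'v' dx = ∫_0^4 (x^2 - 16/3) v dx for all v ∈ V.

Multiply both sides by a test function v and integrate from 0 to 4:
  ∫_0^4 −u''(x) v(x) dx = ∫_0^4 f(x) v(x) dx.
Integrate the LHS by parts once:
  ∫_0^4 −u'' v dx = −[u'(x) v(x)]_0^4 + ∫_0^4 u'(x) v'(x) dx.
Thus ∫_0^4 u'(x) v'(x) dx = ∫_0^4 f(x) v(x) dx + [u'(x) v(x)]_0^4.
Choose V so that boundary terms are either known or forced to vanish.
u has homogeneous Neumann: u'(0) = u'(4) = 0. So [u' v]_0^4 = 0·v(4) − 0·v(0) = 0 for any v; take V = H^1(0, 4).
Weak formulation: find u (satisfying any essential BC) such that ∫_0^4 u'(x) v'(x) dx = ∫_0^4 f v dx for all v ∈ V (homogeneous Neumann, so boundary terms vanish).
Substituting f(x) = x^2 - 16/3, the right-hand side is ∫_0^4 (x^2 - 16/3) v dx.
Compatibility check (pure Neumann): taking v ≡ 1 ∈ V gives 0 = ∫_0^4 f dx + (0) − (0), i.e. ∫_0^4 f dx must equal u'(0) − u'(4) = 0. Indeed ∫_0^4 (x^2 - 16/3) dx = 0, so the data are compatible. The solution is then unique only up to an additive constant (fix it e.g. by requiring ∫_0^4 u dx = 0).


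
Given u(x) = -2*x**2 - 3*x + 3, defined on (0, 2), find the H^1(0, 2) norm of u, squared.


||u||_{H^1}^2 = 2344/15

The H^1 norm (squared) on an interval (0, L) is
  ||u||_{H^1}^2 = ∫_0^L u(x)^2 dx + ∫_0^L u'(x)^2 dx.
Compute u'(x) = -4*x - 3.
Then u(x)^2 = 4*x**4 + 12*x**3 - 3*x**2 - 18*x + 9 and u'(x)^2 = 16*x**2 + 24*x + 9.
Integrate each monomial from 0 to 2 using ∫_0^2 c·x^n dx = c·2^(n+1)/(n+1):
  ∫_0^2 u(x)^2 dx = ∫_0^2 (4*x^4 + 12*x^3 - 3*x^2 - 18*x + 9) dx. Term by term:
    ∫_0^2 4*x^4 dx = 128/5;  ∫_0^2 12*x^3 dx = 48;  ∫_0^2 -3*x^2 dx = -8;
    ∫_0^2 -18*x dx = -36;  ∫_0^2 9 dx = 18.
  Sum: 128/5 + 48 − 8 − 36 + 18 = 238/5.
  ∫_0^2 u'(x)^2 dx = ∫_0^2 (16*x^2 + 24*x + 9) dx. Term by term:
    ∫_0^2 16*x^2 dx = 128/3;  ∫_0^2 24*x dx = 48;  ∫_0^2 9 dx = 18.
  Sum: 128/3 + 48 + 18 = 326/3.
Adding: ||u||_{H^1}^2 = 238/5 + 326/3 = 2344/15.


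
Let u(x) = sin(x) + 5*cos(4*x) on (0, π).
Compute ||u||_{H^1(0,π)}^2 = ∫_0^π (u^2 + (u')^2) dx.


||u||_{H^1(0,π)}^2 = -68/3 + 427*π/2

u'(x) = -20*sin(4*x) + cos(x).
Expand u² and (u')² and integrate term by term on (0, π), using: for integers n ≥ 1, ∫_0^π sin²(nx) dx = ∫_0^π cos²(nx) dx = π/2; for n ≠ n', ∫_0^π sin(nx)sin(n'x) dx = ∫_0^π cos(nx)cos(n'x) dx = 0; and by product-to-sum, ∫_0^π sin(nx)cos(n'x) dx = ½∫_0^π [sin((n+n')x) + sin((n−n')x)] dx, which is 0 when n+n' is even and 2n/(n²−n'²) when n+n' is odd (it need not vanish on (0, π)).
  u² squared terms: (5)²·∫cos(4x)² dx = 25·π/2 = 25*π/2;  (1)²·∫sin(x)² dx = 1·π/2 = π/2.
  u² cross terms: 2·(5)·(1)·∫cos(4x)·sin(x) dx = 10·(-2/15) = -4/3.
  So ∫_0^π u² dx = 25*π/2 + π/2 − 4/3 = -4/3 + 13*π.
  (u')² squared terms: (-20)²·∫sin(4x)² dx = 400·π/2 = 200*π;  (1)²·∫cos(x)² dx = 1·π/2 = π/2.
  (u')² cross terms: 2·(-20)·(1)·∫sin(4x)·cos(x) dx = -40·(8/15) = -64/3.
  So ∫_0^π (u')² dx = 200*π + π/2 − 64/3 = -64/3 + 401*π/2.
||u||_{H^1}^2 = (-4/3 + 13*π) + (-64/3 + 401*π/2) = -68/3 + 427*π/2.


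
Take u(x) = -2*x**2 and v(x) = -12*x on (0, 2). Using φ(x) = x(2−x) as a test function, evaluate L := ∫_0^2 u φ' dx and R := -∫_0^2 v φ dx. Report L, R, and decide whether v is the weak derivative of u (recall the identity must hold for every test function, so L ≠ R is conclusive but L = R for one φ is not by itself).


LHS = 16/3, RHS = 16. No, v is not the weak derivative of u.

u(x) = -2*x**2, classical derivative u'(x) = -4*x.
φ(x) = x(2−x), so φ'(x) = 2 - 2*x.
Note φ(0) = φ(2) = 0, so the boundary term u·φ vanishes.
LHS = ∫_0^2 u(x) φ'(x) dx = ∫_0^2 (4*x^3 - 4*x^2) dx. Term by term:
  ∫_0^2 4*x^3 dx = 16;  ∫_0^2 -4*x^2 dx = -32/3.
Sum: 16 − 32/3 = 16/3.
So LHS = 16/3.
∫_0^2 v(x) φ(x) dx = ∫_0^2 (12*x^3 - 24*x^2) dx. Term by term:
  ∫_0^2 12*x^3 dx = 48;  ∫_0^2 -24*x^2 dx = -64.
Sum: 48 − 64 = -16.
So RHS = -∫_0^2 v(x) φ(x) dx = 16.
LHS − RHS = -32/3 ≠ 0, so the identity fails.
(For a valid weak derivative the identity must hold for EVERY test function, in particular this one. The failure shows v is NOT the weak derivative of u.)
Correct weak derivative would be u'(x) = -4*x.


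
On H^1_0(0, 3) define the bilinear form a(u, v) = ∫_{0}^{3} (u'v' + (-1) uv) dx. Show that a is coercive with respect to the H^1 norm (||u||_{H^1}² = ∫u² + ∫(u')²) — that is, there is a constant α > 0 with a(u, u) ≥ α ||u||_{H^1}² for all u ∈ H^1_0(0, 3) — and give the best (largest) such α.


α = (-9 + π^2)/(9 + π^2)

Coercivity of a(·,·) on H^1_0(0, 3) means a(u, u) ≥ α ||u||_{H^1}² for every u ∈ H^1_0.
The interval has length L = 3, and Poincaré/coercivity depend only on L. Here a(u, u) = ∫(u')² + (-1)·∫u².
Here c = -1 < 0 with |c| < (π/L)² = π^2/9, so coercivity still holds. The condition a(u,u) ≥ α||u||_{H^1}² reads (1−α)∫(u')² ≥ (α−c)∫u². Any admissible α is ≤ 1 (rapidly oscillating u have ∫u²/∫(u')² → 0), and α = 1 would force 0 ≥ (1−c)∫u², impossible since c < 1; so 1−α > 0. By the sharp Poincaré inequality on H^1_0 of an interval of length L, ∫(u')² ≥ (π/L)²∫u² with equality for the first sine mode sin(π(x−x₀)/L) (x₀ the left endpoint), so the inequality holds for all u iff (1−α)(π/L)² ≥ α − c, i.e. α ≤ ((π/L)² + c)/((π/L)² + 1) = (1 + c(L/π)²)/(1 + (L/π)²). (Direct route, valid since c ≤ 0: Poincaré gives c∫u² ≥ c(L/π)²∫(u')², so a(u,u) ≥ (1 + c(L/π)²)∫(u')², while ||u||_{H^1}² ≤ (1 + (L/π)²)∫(u')²; dividing yields the same α.) With (π/L)² = π^2/9 and c = -1, the largest admissible constant is α = ((π/L)² + c)/((π/L)² + 1).
Simplifying, α = (-9 + π^2)/(9 + π^2).


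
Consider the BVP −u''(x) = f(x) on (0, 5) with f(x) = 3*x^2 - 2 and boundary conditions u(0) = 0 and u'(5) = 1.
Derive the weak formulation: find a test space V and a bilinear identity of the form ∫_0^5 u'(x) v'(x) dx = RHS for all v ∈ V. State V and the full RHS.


V = {v ∈ H^1(0, 5) : v(0) = 0} (test functions vanish at x = 0 where u is specified); weak form: ∫_0^5 u'v' dx = ∫_0^5 (3*x^2 - 2) v dx + v(5) for all v ∈ V.

Multiply both sides by a test function v and integrate from 0 to 5:
  ∫_0^5 −u''(x) v(x) dx = ∫_0^5 f(x) v(x) dx.
Integrate the LHS by parts once:
  ∫_0^5 −u'' v dx = −[u'(x) v(x)]_0^5 + ∫_0^5 u'(x) v'(x) dx.
Thus ∫_0^5 u'(x) v'(x) dx = ∫_0^5 f(x) v(x) dx + [u'(x) v(x)]_0^5.
Choose V so that boundary terms are either known or forced to vanish.
Mixed BC: u(0) = 0 (Dirichlet) and u'(5) = 1 (Neumann). Define V = {v ∈ H^1(0, 5) : v(0) = 0}. Then [u' v]_0^5 = u'(5)·v(5) − u'(0)·0 = v(5).
Weak formulation: find u (satisfying any essential BC) such that ∫_0^5 u'(x) v'(x) dx = ∫_0^5 f v dx + v(5) for all v ∈ V (Dirichlet at 0 absorbed into V; Neumann datum at x = 5 contributes the boundary term).
Substituting f(x) = 3*x^2 - 2, the right-hand side is ∫_0^5 (3*x^2 - 2) v dx + v(5).


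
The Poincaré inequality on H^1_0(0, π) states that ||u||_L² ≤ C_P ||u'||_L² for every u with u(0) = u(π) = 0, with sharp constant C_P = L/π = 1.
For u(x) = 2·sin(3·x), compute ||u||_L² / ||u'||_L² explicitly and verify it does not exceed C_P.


||u||_L² / ||u'||_L² = 1/3 < C_P = 1.

u(x) = 2·sin(3·x), so u'(x) = 6*cos(3*x).
Writing u(x) = A·sin(kπx/L) with A = 2 and k = 3, use ∫_0^L sin²(kπx/L) dx = L/2 and ∫_0^L cos²(kπx/L) dx = L/2.
u² = 4·sin²(3·x) and (u')² = 36·cos²(3·x), and each of sin², cos² integrates to L/2 = π/2 over (0, π).
∫_0^π u² dx = 2*π, so ||u||_L² = sqrt(2)*sqrt(π).
∫_0^π (u')² dx = 18*π, so ||u'||_L² = 3*sqrt(2)*sqrt(π).
Ratio ||u||_L² / ||u'||_L² = 1/3.
Sharp Poincaré constant on H^1_0(0, π) is C_P = L/π = 1, achieved by sin(x).
This is the k = 3 harmonic; the ratio L/(kπ) is strictly less than C_P = L/π, consistent with the sharp inequality ||u||_L² ≤ C_P ||u'||_L².


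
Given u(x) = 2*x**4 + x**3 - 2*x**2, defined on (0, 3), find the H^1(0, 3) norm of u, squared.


||u||_{H^1}^2 = 2265363/70

The H^1 norm (squared) on an interval (0, L) is
  ||u||_{H^1}^2 = ∫_0^L u(x)^2 dx + ∫_0^L u'(x)^2 dx.
Compute u'(x) = 8*x**3 + 3*x**2 - 4*x.
Then u(x)^2 = 4*x**8 + 4*x**7 - 7*x**6 - 4*x**5 + 4*x**4 and u'(x)^2 = 64*x**6 + 48*x**5 - 55*x**4 - 24*x**3 + 16*x**2.
Integrate each monomial from 0 to 3 using ∫_0^3 c·x^n dx = c·3^(n+1)/(n+1):
  ∫_0^3 u(x)^2 dx = ∫_0^3 (4*x^8 + 4*x^7 - 7*x^6 - 4*x^5 + 4*x^4) dx. Term by term:
    ∫_0^3 4*x^8 dx = 8748;  ∫_0^3 4*x^7 dx = 6561/2;  ∫_0^3 -7*x^6 dx = -2187;
    ∫_0^3 -4*x^5 dx = -486;  ∫_0^3 4*x^4 dx = 972/5.
  Sum: 8748 + 6561/2 − 2187 − 486 + 972/5 = 95499/10.
  ∫_0^3 u'(x)^2 dx = ∫_0^3 (64*x^6 + 48*x^5 - 55*x^4 - 24*x^3 + 16*x^2) dx. Term by term:
    ∫_0^3 64*x^6 dx = 139968/7;  ∫_0^3 48*x^5 dx = 5832;  ∫_0^3 -55*x^4 dx = -2673;
    ∫_0^3 -24*x^3 dx = -486;  ∫_0^3 16*x^2 dx = 144.
  Sum: 139968/7 + 5832 − 2673 − 486 + 144 = 159687/7.
Adding: ||u||_{H^1}^2 = 95499/10 + 159687/7 = 2265363/70.


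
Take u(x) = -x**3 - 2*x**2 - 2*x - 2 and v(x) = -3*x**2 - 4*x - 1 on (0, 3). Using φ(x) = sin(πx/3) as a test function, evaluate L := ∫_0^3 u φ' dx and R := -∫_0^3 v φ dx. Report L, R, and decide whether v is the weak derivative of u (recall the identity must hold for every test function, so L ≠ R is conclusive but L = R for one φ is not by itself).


LHS = -324/π^3 + 129/π, RHS = -324/π^3 + 123/π. No, v is not the weak derivative of u.

u(x) = -x**3 - 2*x**2 - 2*x - 2, classical derivative u'(x) = -3*x**2 - 4*x - 2.
φ(x) = sin(πx/3), so φ'(x) = π*cos(π*x/3)/3.
Note φ(0) = φ(3) = 0, so the boundary term u·φ vanishes.
LHS = ∫_0^3 u(x) φ'(x) dx = ∫_0^3 (-π*x^3*cos(π*x/3)/3 - 2*π*x^2*cos(π*x/3)/3 - 2*π*x*cos(π*x/3)/3 - 2*π*cos(π*x/3)/3) dx. Term by term:
  ∫_0^3 -2*π*cos(π*x/3)/3 dx = 0;  ∫_0^3 -2*π*x*cos(π*x/3)/3 dx = 12/π;  ∫_0^3 -2*π*x^2*cos(π*x/3)/3 dx = 36/π;
  ∫_0^3 -π*x^3*cos(π*x/3)/3 dx = -324/π^3 + 81/π.
Sum: 0 + 12/π + 36/π + -324/π^3 + 81/π = -324/π^3 + 129/π.
So LHS = -324/π^3 + 129/π.
∫_0^3 v(x) φ(x) dx = ∫_0^3 (-3*x^2*sin(π*x/3) - 4*x*sin(π*x/3) - sin(π*x/3)) dx. Term by term:
  ∫_0^3 -sin(π*x/3) dx = -6/π;  ∫_0^3 -4*x*sin(π*x/3) dx = -36/π;  ∫_0^3 -3*x^2*sin(π*x/3) dx = -81/π + 324/π^3.
Sum: -6/π − 36/π + -81/π + 324/π^3 = -123/π + 324/π^3.
So RHS = -∫_0^3 v(x) φ(x) dx = -324/π^3 + 123/π.
LHS − RHS = 6/π ≠ 0, so the identity fails.
(For a valid weak derivative the identity must hold for EVERY test function, in particular this one. The failure shows v is NOT the weak derivative of u.)
Correct weak derivative would be u'(x) = -3*x**2 - 4*x - 2.


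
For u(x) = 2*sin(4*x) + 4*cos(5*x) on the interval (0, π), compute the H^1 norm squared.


||u||_{H^1(0,π)}^2 = -3328/9 + 242*π

u'(x) = -20*sin(5*x) + 8*cos(4*x).
Expand u² and (u')² and integrate term by term on (0, π), using: for integers n ≥ 1, ∫_0^π sin²(nx) dx = ∫_0^π cos²(nx) dx = π/2; for n ≠ n', ∫_0^π sin(nx)sin(n'x) dx = ∫_0^π cos(nx)cos(n'x) dx = 0; and by product-to-sum, ∫_0^π sin(nx)cos(n'x) dx = ½∫_0^π [sin((n+n')x) + sin((n−n')x)] dx, which is 0 when n+n' is even and 2n/(n²−n'²) when n+n' is odd (it need not vanish on (0, π)).
  u² squared terms: (2)²·∫sin(4x)² dx = 4·π/2 = 2*π;  (4)²·∫cos(5x)² dx = 16·π/2 = 8*π.
  u² cross terms: 2·(2)·(4)·∫sin(4x)·cos(5x) dx = 16·(-8/9) = -128/9.
  So ∫_0^π u² dx = 2*π + 8*π − 128/9 = -128/9 + 10*π.
  (u')² squared terms: (-20)²·∫sin(5x)² dx = 400·π/2 = 200*π;  (8)²·∫cos(4x)² dx = 64·π/2 = 32*π.
  (u')² cross terms: 2·(-20)·(8)·∫sin(5x)·cos(4x) dx = -320·(10/9) = -3200/9.
  So ∫_0^π (u')² dx = 200*π + 32*π − 3200/9 = -3200/9 + 232*π.
||u||_{H^1}^2 = (-128/9 + 10*π) + (-3200/9 + 232*π) = -3328/9 + 242*π.


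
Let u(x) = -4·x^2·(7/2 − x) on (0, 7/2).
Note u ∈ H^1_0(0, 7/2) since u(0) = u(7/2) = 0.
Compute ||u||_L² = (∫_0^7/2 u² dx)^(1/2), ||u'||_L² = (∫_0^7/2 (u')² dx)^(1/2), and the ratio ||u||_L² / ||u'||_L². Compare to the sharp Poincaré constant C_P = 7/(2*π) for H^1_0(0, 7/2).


||u||_L² / ||u'||_L² = sqrt(14)/4 < C_P = 7/(2*π).

u(x) = -4·x^2·(7/2 − x), so u'(x) = 4*x*(3*x - 7).
u(x) = -4·x^2·(7/2 − x) vanishes at x = 0 and x = 7/2, so u ∈ H^1_0(0, 7/2). Differentiate via the product rule and integrate the resulting polynomials term by term.
  ∫_0^7/2 u² dx = ∫_0^7/2 (16*x^6 - 112*x^5 + 196*x^4) dx. Term by term:
    ∫_0^7/2 16*x^6 dx = 117649/8;  ∫_0^7/2 -112*x^5 dx = -823543/24;  ∫_0^7/2 196*x^4 dx = 823543/40.
  Sum: 117649/8 − 823543/24 + 823543/40 = 117649/120.
  ∫_0^7/2 (u')² dx = ∫_0^7/2 (144*x^4 - 672*x^3 + 784*x^2) dx. Term by term:
    ∫_0^7/2 144*x^4 dx = 151263/10;  ∫_0^7/2 -672*x^3 dx = -50421/2;  ∫_0^7/2 784*x^2 dx = 33614/3.
  Sum: 151263/10 − 50421/2 + 33614/3 = 16807/15.
∫_0^7/2 u² dx = 117649/120, so ||u||_L² = 343*sqrt(30)/60.
∫_0^7/2 (u')² dx = 16807/15, so ||u'||_L² = 49*sqrt(105)/15.
Ratio ||u||_L² / ||u'||_L² = sqrt(14)/4.
Sharp Poincaré constant on H^1_0(0, 7/2) is C_P = L/π = 7/(2*π), achieved by sin(2*π/7·x).
A polynomial bump cannot attain the sharp Poincaré constant (only the first sine eigenfunction does), so the ratio is strictly less than C_P, consistent with ||u||_L² ≤ C_P ||u'||_L².


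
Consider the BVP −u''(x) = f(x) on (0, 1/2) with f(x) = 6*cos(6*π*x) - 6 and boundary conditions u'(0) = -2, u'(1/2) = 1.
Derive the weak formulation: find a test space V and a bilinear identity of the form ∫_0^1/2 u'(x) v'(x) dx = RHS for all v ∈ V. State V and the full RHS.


V = H^1(0, 1/2) (v unrestricted at boundary; u is determined up to an additive constant); weak form: ∫_0^1/2 u'v' dx = ∫_0^1/2 (6*cos(6*π*x) - 6) v dx + v(1/2) + 2·v(0) for all v ∈ V.

Multiply both sides by a test function v and integrate from 0 to 1/2:
  ∫_0^1/2 −u''(x) v(x) dx = ∫_0^1/2 f(x) v(x) dx.
Integrate the LHS by parts once:
  ∫_0^1/2 −u'' v dx = −[u'(x) v(x)]_0^1/2 + ∫_0^1/2 u'(x) v'(x) dx.
Thus ∫_0^1/2 u'(x) v'(x) dx = ∫_0^1/2 f(x) v(x) dx + [u'(x) v(x)]_0^1/2.
Choose V so that boundary terms are either known or forced to vanish.
u has inhomogeneous Neumann u'(0) = -2, u'(1/2) = 1. [u' v]_0^1/2 = (1)·v(1/2) − (-2)·v(0) = v(1/2) + 2·v(0). Take V = H^1(0, 1/2); boundary term becomes part of RHS.
Weak formulation: find u (satisfying any essential BC) such that ∫_0^1/2 u'(x) v'(x) dx = ∫_0^1/2 f v dx + v(1/2) + 2·v(0) for all v ∈ V (Neumann data are natural BCs: they enter the RHS as boundary terms).
Substituting f(x) = 6*cos(6*π*x) - 6, the right-hand side is ∫_0^1/2 (6*cos(6*π*x) - 6) v dx + v(1/2) + 2·v(0).
Compatibility check (pure Neumann): taking v ≡ 1 ∈ V gives 0 = ∫_0^1/2 f dx + (1) − (-2), i.e. ∫_0^1/2 f dx must equal u'(0) − u'(1/2) = -3. Indeed ∫_0^1/2 (6*cos(6*π*x) - 6) dx = -3, so the data are compatible. The solution is then unique only up to an additive constant (fix it e.g. by requiring ∫_0^1/2 u dx = 0).


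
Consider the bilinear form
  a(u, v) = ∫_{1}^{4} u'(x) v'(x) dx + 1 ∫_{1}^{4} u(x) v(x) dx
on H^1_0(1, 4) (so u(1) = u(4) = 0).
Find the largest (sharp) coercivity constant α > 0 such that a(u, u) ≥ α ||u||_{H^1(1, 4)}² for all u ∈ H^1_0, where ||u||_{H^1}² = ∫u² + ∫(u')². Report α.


α = 1

Coercivity of a(·,·) on H^1_0(1, 4) means a(u, u) ≥ α ||u||_{H^1}² for every u ∈ H^1_0.
The interval has length L = 3, and Poincaré/coercivity depend only on L. Here a(u, u) = ∫(u')² + (1)·∫u².
Here c = 1 ≥ 1, so a(u,u) = ∫(u')² + c∫u² ≥ ∫(u')² + ∫u² = ||u||_{H^1}², i.e. α = 1 works. No larger α is possible: a(u,u) ≥ α||u||_{H^1}² means (1−α)∫(u')² ≥ (α−c)∫u², and for the modes u_n = sin(nπ(x−x₀)/L) (x₀ the left endpoint) one has ∫u_n²/∫(u_n')² = (L/(nπ))² → 0, so a(u_n,u_n)/||u_n||_{H^1}² → 1. Hence the optimal constant is α = 1.
Therefore α = 1.


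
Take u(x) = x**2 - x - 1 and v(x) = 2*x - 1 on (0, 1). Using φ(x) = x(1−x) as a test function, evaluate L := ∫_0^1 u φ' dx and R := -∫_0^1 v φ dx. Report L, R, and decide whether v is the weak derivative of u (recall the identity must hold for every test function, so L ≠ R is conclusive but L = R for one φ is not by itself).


LHS = 0, RHS = 0. Yes, v = u' weakly.

u(x) = x**2 - x - 1, classical derivative u'(x) = 2*x - 1.
φ(x) = x(1−x), so φ'(x) = 1 - 2*x.
Note φ(0) = φ(1) = 0, so the boundary term u·φ vanishes.
LHS = ∫_0^1 u(x) φ'(x) dx = ∫_0^1 (-2*x^3 + 3*x^2 + x - 1) dx. Term by term:
  ∫_0^1 -2*x^3 dx = -1/2;  ∫_0^1 3*x^2 dx = 1;  ∫_0^1 x dx = 1/2;
  ∫_0^1 -1 dx = -1.
Sum: -1/2 + 1 + 1/2 − 1 = 0.
So LHS = 0.
∫_0^1 v(x) φ(x) dx = ∫_0^1 (-2*x^3 + 3*x^2 - x) dx. Term by term:
  ∫_0^1 -2*x^3 dx = -1/2;  ∫_0^1 3*x^2 dx = 1;  ∫_0^1 -x dx = -1/2.
Sum: -1/2 + 1 − 1/2 = 0.
So RHS = -∫_0^1 v(x) φ(x) dx = 0.
LHS = RHS, so the identity holds for this test φ.
Moreover u is smooth here and v(x) = u'(x) = 2*x - 1 pointwise, so the identity holds for every test function. Hence v is the weak derivative of u.


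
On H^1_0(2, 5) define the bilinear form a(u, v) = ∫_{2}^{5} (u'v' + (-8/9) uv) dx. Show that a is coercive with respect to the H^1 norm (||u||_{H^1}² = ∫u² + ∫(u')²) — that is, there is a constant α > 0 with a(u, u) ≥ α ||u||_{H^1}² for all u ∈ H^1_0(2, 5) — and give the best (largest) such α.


α = (-8 + π^2)/(9 + π^2)

Coercivity of a(·,·) on H^1_0(2, 5) means a(u, u) ≥ α ||u||_{H^1}² for every u ∈ H^1_0.
The interval has length L = 3, and Poincaré/coercivity depend only on L. Here a(u, u) = ∫(u')² + (-8/9)·∫u².
Here c = -8/9 < 0 with |c| < (π/L)² = π^2/9, so coercivity still holds. The condition a(u,u) ≥ α||u||_{H^1}² reads (1−α)∫(u')² ≥ (α−c)∫u². Any admissible α is ≤ 1 (rapidly oscillating u have ∫u²/∫(u')² → 0), and α = 1 would force 0 ≥ (1−c)∫u², impossible since c < 1; so 1−α > 0. By the sharp Poincaré inequality on H^1_0 of an interval of length L, ∫(u')² ≥ (π/L)²∫u² with equality for the first sine mode sin(π(x−x₀)/L) (x₀ the left endpoint), so the inequality holds for all u iff (1−α)(π/L)² ≥ α − c, i.e. α ≤ ((π/L)² + c)/((π/L)² + 1) = (1 + c(L/π)²)/(1 + (L/π)²). (Direct route, valid since c ≤ 0: Poincaré gives c∫u² ≥ c(L/π)²∫(u')², so a(u,u) ≥ (1 + c(L/π)²)∫(u')², while ||u||_{H^1}² ≤ (1 + (L/π)²)∫(u')²; dividing yields the same α.) With (π/L)² = π^2/9 and c = -8/9, the largest admissible constant is α = ((π/L)² + c)/((π/L)² + 1).
Simplifying, α = (-8 + π^2)/(9 + π^2).


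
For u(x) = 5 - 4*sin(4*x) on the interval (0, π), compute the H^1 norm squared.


||u||_{H^1(0,π)}^2 = 161*π

u'(x) = -16*cos(4*x).
Expand u² and (u')² and integrate term by term on (0, π), using: for integers n ≥ 1, ∫_0^π sin²(nx) dx = ∫_0^π cos²(nx) dx = π/2; for n ≠ n', ∫_0^π sin(nx)sin(n'x) dx = ∫_0^π cos(nx)cos(n'x) dx = 0; and by product-to-sum, ∫_0^π sin(nx)cos(n'x) dx = ½∫_0^π [sin((n+n')x) + sin((n−n')x)] dx, which is 0 when n+n' is even and 2n/(n²−n'²) when n+n' is odd (it need not vanish on (0, π)). For the constant mode: ∫_0^π 1 dx = π, ∫_0^π cos(nx) dx = 0, ∫_0^π sin(nx) dx = (1−(−1)^n)/n.
  u² squared terms: (5)²·∫1 dx = 25·π = 25*π;  (-4)²·∫sin(4x)² dx = 16·π/2 = 8*π.
  u² cross terms: 2·(5)·(-4)·∫1·sin(4x) dx = -40·(0) = 0.
  So ∫_0^π u² dx = 25*π + 8*π + 0 = 33*π.
  (u')² squared terms: (-16)²·∫cos(4x)² dx = 256·π/2 = 128*π.
  So ∫_0^π (u')² dx = 128*π.
||u||_{H^1}^2 = (33*π) + (128*π) = 161*π.


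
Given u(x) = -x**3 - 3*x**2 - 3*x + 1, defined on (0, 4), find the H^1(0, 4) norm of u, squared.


||u||_{H^1}^2 = 566152/35

The H^1 norm (squared) on an interval (0, L) is
  ||u||_{H^1}^2 = ∫_0^L u(x)^2 dx + ∫_0^L u'(x)^2 dx.
Compute u'(x) = -3*x**2 - 6*x - 3.
Then u(x)^2 = x**6 + 6*x**5 + 15*x**4 + 16*x**3 + 3*x**2 - 6*x + 1 and u'(x)^2 = 9*x**4 + 36*x**3 + 54*x**2 + 36*x + 9.
Integrate each monomial from 0 to 4 using ∫_0^4 c·x^n dx = c·4^(n+1)/(n+1):
  ∫_0^4 u(x)^2 dx = ∫_0^4 (x^6 + 6*x^5 + 15*x^4 + 16*x^3 + 3*x^2 - 6*x + 1) dx. Term by term:
    ∫_0^4 x^6 dx = 16384/7;  ∫_0^4 6*x^5 dx = 4096;  ∫_0^4 15*x^4 dx = 3072;
    ∫_0^4 16*x^3 dx = 1024;  ∫_0^4 3*x^2 dx = 64;  ∫_0^4 -6*x dx = -48;
    ∫_0^4 1 dx = 4.
  Sum: 16384/7 + 4096 + 3072 + 1024 + 64 − 48 + 4 = 73868/7.
  ∫_0^4 u'(x)^2 dx = ∫_0^4 (9*x^4 + 36*x^3 + 54*x^2 + 36*x + 9) dx. Term by term:
    ∫_0^4 9*x^4 dx = 9216/5;  ∫_0^4 36*x^3 dx = 2304;  ∫_0^4 54*x^2 dx = 1152;
    ∫_0^4 36*x dx = 288;  ∫_0^4 9 dx = 36.
  Sum: 9216/5 + 2304 + 1152 + 288 + 36 = 28116/5.
Adding: ||u||_{H^1}^2 = 73868/7 + 28116/5 = 566152/35.


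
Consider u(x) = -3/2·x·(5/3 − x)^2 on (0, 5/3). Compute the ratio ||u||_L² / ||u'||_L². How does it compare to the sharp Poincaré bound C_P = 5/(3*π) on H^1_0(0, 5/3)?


||u||_L² / ||u'||_L² = 5*sqrt(14)/42 < C_P = 5/(3*π).

u(x) = -3/2·x·(5/3 − x)^2, so u'(x) = (5 - 9*x)*(3*x - 5)/6.
u(x) = -3/2·x·(5/3 − x)^2 vanishes at x = 0 and x = 5/3, so u ∈ H^1_0(0, 5/3). Differentiate via the product rule and integrate the resulting polynomials term by term.
  ∫_0^5/3 u² dx = ∫_0^5/3 (9*x^6/4 - 15*x^5 + 75*x^4/2 - 125*x^3/3 + 625*x^2/36) dx. Term by term:
    ∫_0^5/3 9*x^6/4 dx = 78125/6804;  ∫_0^5/3 -15*x^5 dx = -78125/1458;  ∫_0^5/3 75*x^4/2 dx = 15625/162;
    ∫_0^5/3 -125*x^3/3 dx = -78125/972;  ∫_0^5/3 625*x^2/36 dx = 78125/2916.
  Sum: 78125/6804 − 78125/1458 + 15625/162 − 78125/972 + 78125/2916 = 15625/20412.
  ∫_0^5/3 (u')² dx = ∫_0^5/3 (81*x^4/4 - 90*x^3 + 275*x^2/2 - 250*x/3 + 625/36) dx. Term by term:
    ∫_0^5/3 81*x^4/4 dx = 625/12;  ∫_0^5/3 -90*x^3 dx = -3125/18;  ∫_0^5/3 275*x^2/2 dx = 34375/162;
    ∫_0^5/3 -250*x/3 dx = -3125/27;  ∫_0^5/3 625/36 dx = 3125/108.
  Sum: 625/12 − 3125/18 + 34375/162 − 3125/27 + 3125/108 = 625/162.
∫_0^5/3 u² dx = 15625/20412, so ||u||_L² = 125*sqrt(7)/378.
∫_0^5/3 (u')² dx = 625/162, so ||u'||_L² = 25*sqrt(2)/18.
Ratio ||u||_L² / ||u'||_L² = 5*sqrt(14)/42.
Sharp Poincaré constant on H^1_0(0, 5/3) is C_P = L/π = 5/(3*π), achieved by sin(3*π/5·x).
A polynomial bump cannot attain the sharp Poincaré constant (only the first sine eigenfunction does), so the ratio is strictly less than C_P, consistent with ||u||_L² ≤ C_P ||u'||_L².


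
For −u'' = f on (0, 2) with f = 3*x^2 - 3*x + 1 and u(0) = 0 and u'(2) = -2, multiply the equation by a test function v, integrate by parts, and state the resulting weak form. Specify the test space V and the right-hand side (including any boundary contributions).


V = {v ∈ H^1(0, 2) : v(0) = 0} (test functions vanish at x = 0 where u is specified); weak form: ∫_0^2 u'v' dx = ∫_0^2 (3*x^2 - 3*x + 1) v dx − 2·v(2) for all v ∈ V.

Multiply both sides by a test function v and integrate from 0 to 2:
  ∫_0^2 −u''(x) v(x) dx = ∫_0^2 f(x) v(x) dx.
Integrate the LHS by parts once:
  ∫_0^2 −u'' v dx = −[u'(x) v(x)]_0^2 + ∫_0^2 u'(x) v'(x) dx.
Thus ∫_0^2 u'(x) v'(x) dx = ∫_0^2 f(x) v(x) dx + [u'(x) v(x)]_0^2.
Choose V so that boundary terms are either known or forced to vanish.
Mixed BC: u(0) = 0 (Dirichlet) and u'(2) = -2 (Neumann). Define V = {v ∈ H^1(0, 2) : v(0) = 0}. Then [u' v]_0^2 = u'(2)·v(2) − u'(0)·0 = − 2·v(2).
Weak formulation: find u (satisfying any essential BC) such that ∫_0^2 u'(x) v'(x) dx = ∫_0^2 f v dx − 2·v(2) for all v ∈ V (Dirichlet at 0 absorbed into V; Neumann datum at x = 2 contributes the boundary term).
Substituting f(x) = 3*x^2 - 3*x + 1, the right-hand side is ∫_0^2 (3*x^2 - 3*x + 1) v dx − 2·v(2).


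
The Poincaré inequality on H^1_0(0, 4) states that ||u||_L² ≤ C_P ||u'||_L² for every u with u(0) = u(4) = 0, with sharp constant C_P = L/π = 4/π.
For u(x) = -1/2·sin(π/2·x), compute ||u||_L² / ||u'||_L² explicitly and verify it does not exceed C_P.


||u||_L² / ||u'||_L² = 2/π < C_P = 4/π.

u(x) = -1/2·sin(π/2·x), so u'(x) = -π*cos(π*x/2)/4.
Writing u(x) = A·sin(kπx/L) with A = -1/2 and k = 2, use ∫_0^L sin²(kπx/L) dx = L/2 and ∫_0^L cos²(kπx/L) dx = L/2.
u² = 1/4·sin²(π/2·x) and (u')² = π^2/16·cos²(π/2·x), and each of sin², cos² integrates to L/2 = 2 over (0, 4).
∫_0^4 u² dx = 1/2, so ||u||_L² = sqrt(2)/2.
∫_0^4 (u')² dx = π^2/8, so ||u'||_L² = sqrt(2)*π/4.
Ratio ||u||_L² / ||u'||_L² = 2/π.
Sharp Poincaré constant on H^1_0(0, 4) is C_P = L/π = 4/π, achieved by sin(π/4·x).
This is the k = 2 harmonic; the ratio L/(kπ) is strictly less than C_P = L/π, consistent with the sharp inequality ||u||_L² ≤ C_P ||u'||_L².
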